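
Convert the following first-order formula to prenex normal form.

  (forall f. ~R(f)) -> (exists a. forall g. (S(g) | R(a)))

exists f. exists a. forall g. (R(f) | S(g) | R(a))

Rewrite implications/biconditionals: A → B as ¬A ∨ B.
  ~(forall f. ~R(f)) | (exists a. forall g. (S(g) | R(a)))
Drive negations inward (¬∀x A ≡ ∃x ¬A, ¬∃x A ≡ ∀x ¬A, De Morgan for ∧/∨):
  (exists f. R(f)) | (exists a. forall g. (S(g) | R(a)))
Finally move all quantifiers to the prefix:
  exists f. exists a. forall g. (R(f) | S(g) | R(a))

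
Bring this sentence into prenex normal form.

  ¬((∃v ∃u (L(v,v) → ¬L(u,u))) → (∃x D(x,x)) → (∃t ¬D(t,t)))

∃v ∃u ∃x ∀t ((¬L(v,v) ∨ ¬L(u,u)) ∧ D(x,x) ∧ D(t,t))

First replace A → B with ¬A ∨ B.
  ¬(¬(∃v ∃u (¬L(v,v) ∨ ¬L(u,u))) ∨ ¬(∃x D(x,x)) ∨ (∃t ¬D(t,t)))
Drive negations inward (¬∀x A ≡ ∃x ¬A, ¬∃x A ≡ ∀x ¬A, De Morgan for ∧/∨):
  (∃v ∃u (¬L(v,v) ∨ ¬L(u,u))) ∧ (∃x D(x,x)) ∧ (∀t D(t,t))
All bound variables are already distinct, so no renaming is needed.
Pull the quantifiers to the front (each side's bound variable is not free in the other side):
  ∃v ∃u ∃x ∀t ((¬L(v,v) ∨ ¬L(u,u)) ∧ D(x,x) ∧ D(t,t))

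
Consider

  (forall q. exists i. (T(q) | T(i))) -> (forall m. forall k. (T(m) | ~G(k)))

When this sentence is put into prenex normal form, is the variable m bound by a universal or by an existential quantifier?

First replace A → B with ¬A ∨ B.
  ~(forall q. exists i. (T(q) | T(i))) | (forall m. forall k. (T(m) | ~G(k)))
Move each ¬ inward, flipping quantifiers it crosses:
  (exists q. forall i. (~T(q) & ~T(i))) | (forall m. forall k. (T(m) | ~G(k)))
All bound variables are already distinct, so no renaming is needed.
Finally move all quantifiers to the prefix:
  exists q. forall i. forall m. forall k. (~T(q) & ~T(i) | T(m) | ~G(k))
The quantifier forall m sits under an even number of negations (counting the antecedent side of each →), so it remains universal.

universal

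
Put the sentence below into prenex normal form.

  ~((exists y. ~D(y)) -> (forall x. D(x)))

Rewrite implications/biconditionals: A → B as ¬A ∨ B.
  ~(~(exists y. ~D(y)) | (forall x. D(x)))
Push ¬ through the quantifiers and connectives to reach negation normal form:
  (exists y. ~D(y)) & (exists x. ~D(x))
Finally move all quantifiers to the prefix:
  exists y. exists x. (~D(y) & ~D(x))

exists y. exists x. (~D(y) & ~D(x))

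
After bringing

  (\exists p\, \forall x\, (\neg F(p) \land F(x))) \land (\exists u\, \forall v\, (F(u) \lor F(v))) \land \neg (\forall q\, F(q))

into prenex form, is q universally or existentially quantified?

existential

Drive negations inward (¬∀x A ≡ ∃x ¬A, ¬∃x A ≡ ∀x ¬A, De Morgan for ∧/∨):
  (\exists p\, \forall x\, (\neg F(p) \land F(x))) \land (\exists u\, \forall v\, (F(u) \lor F(v))) \land (\exists q\, \neg F(q))
All bound variables are already distinct, so no renaming is needed.
Pull the quantifiers to the front (each side's bound variable is not free in the other side):
  \exists p\, \forall x\, \exists u\, \forall v\, \exists q\, (\neg F(p) \land F(x) \land (F(u) \lor F(v)) \land \neg F(q))
The quantifier \forall q sits under an odd number of negations, so it flips to \exists q.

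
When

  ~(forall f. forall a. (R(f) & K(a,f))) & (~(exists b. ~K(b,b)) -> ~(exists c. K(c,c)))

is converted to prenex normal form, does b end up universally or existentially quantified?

existential

Rewrite implications/biconditionals: A → B as ¬A ∨ B.
  ~(forall f. forall a. (R(f) & K(a,f))) & (~~(exists b. ~K(b,b)) | ~(exists c. K(c,c)))
Drive negations inward (¬∀x A ≡ ∃x ¬A, ¬∃x A ≡ ∀x ¬A, De Morgan for ∧/∨):
  (exists f. exists a. (~R(f) | ~K(a,f))) & ((exists b. ~K(b,b)) | (forall c. ~K(c,c)))
Pull the quantifiers to the front (each side's bound variable is not free in the other side):
  exists f. exists a. exists b. forall c. ((~R(f) | ~K(a,f)) & (~K(b,b) | ~K(c,c)))
The quantifier exists b sits under an even number of negations (counting the antecedent side of each →), so it remains existential.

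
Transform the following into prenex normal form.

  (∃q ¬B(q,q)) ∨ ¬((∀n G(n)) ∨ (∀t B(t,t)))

Push ¬ through the quantifiers and connectives to reach negation normal form:
  (∃q ¬B(q,q)) ∨ (∃n ¬G(n)) ∧ (∃t ¬B(t,t))
All bound variables are already distinct, so no renaming is needed.
Finally move all quantifiers to the prefix:
  ∃q ∃n ∃t (¬B(q,q) ∨ ¬G(n) ∧ ¬B(t,t))

∃q ∃n ∃t (¬B(q,q) ∨ ¬G(n) ∧ ¬B(t,t))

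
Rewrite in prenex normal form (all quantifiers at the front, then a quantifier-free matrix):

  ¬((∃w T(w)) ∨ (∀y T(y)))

∀w ∃y (¬T(w) ∧ ¬T(y))

Drive negations inward (¬∀x A ≡ ∃x ¬A, ¬∃x A ≡ ∀x ¬A, De Morgan for ∧/∨):
  (∀w ¬T(w)) ∧ (∃y ¬T(y))
All bound variables are already distinct, so no renaming is needed.
Pull the quantifiers to the front (each side's bound variable is not free in the other side):
  ∀w ∃y (¬T(w) ∧ ¬T(y))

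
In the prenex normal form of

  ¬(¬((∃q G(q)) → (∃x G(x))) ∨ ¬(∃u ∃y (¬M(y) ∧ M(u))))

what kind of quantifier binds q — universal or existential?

universal

Rewrite implications/biconditionals: A → B as ¬A ∨ B.
  ¬(¬(¬(∃q G(q)) ∨ (∃x G(x))) ∨ ¬(∃u ∃y (¬M(y) ∧ M(u))))
Drive negations inward (¬∀x A ≡ ∃x ¬A, ¬∃x A ≡ ∀x ¬A, De Morgan for ∧/∨):
  ((∀q ¬G(q)) ∨ (∃x G(x))) ∧ (∃u ∃y (¬M(y) ∧ M(u)))
Pull the quantifiers to the front (each side's bound variable is not free in the other side):
  ∀q ∃x ∃u ∃y ((¬G(q) ∨ G(x)) ∧ ¬M(y) ∧ M(u))
The quantifier ∃q sits under an odd number of negations (counting the antecedent side of each →), so it flips to ∀q.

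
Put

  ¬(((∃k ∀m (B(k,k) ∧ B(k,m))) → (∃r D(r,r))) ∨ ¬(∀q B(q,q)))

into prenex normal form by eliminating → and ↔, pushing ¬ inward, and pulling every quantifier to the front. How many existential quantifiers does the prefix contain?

Rewrite implications/biconditionals: A → B as ¬A ∨ B.
  ¬(¬(∃k ∀m (B(k,k) ∧ B(k,m))) ∨ (∃r D(r,r)) ∨ ¬(∀q B(q,q)))
Push ¬ through the quantifiers and connectives to reach negation normal form:
  (∃k ∀m (B(k,k) ∧ B(k,m))) ∧ (∀r ¬D(r,r)) ∧ (∀q B(q,q))
Pull the quantifiers to the front (each side's bound variable is not free in the other side):
  ∃k ∀m ∀r ∀q (B(k,k) ∧ B(k,m) ∧ ¬D(r,r) ∧ B(q,q))
The prefix is ∃k ∀m ∀r ∀q: 3 universal, 1 existential.

1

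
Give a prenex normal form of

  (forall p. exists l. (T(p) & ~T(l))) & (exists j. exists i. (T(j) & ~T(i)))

forall p. exists l. exists j. exists i. (T(p) & ~T(l) & T(j) & ~T(i))

All bound variables are already distinct, so no renaming is needed.
Extract every quantifier outward, since the variables are now distinct and don't occur free across branches:
  forall p. exists l. exists j. exists i. (T(p) & ~T(l) & T(j) & ~T(i))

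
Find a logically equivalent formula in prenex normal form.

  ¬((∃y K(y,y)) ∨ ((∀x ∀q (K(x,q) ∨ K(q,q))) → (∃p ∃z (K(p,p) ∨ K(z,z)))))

∀y ∀x ∀q ∀p ∀z (¬K(y,y) ∧ (K(x,q) ∨ K(q,q)) ∧ ¬K(p,p) ∧ ¬K(z,z))

Rewrite implications/biconditionals: A → B as ¬A ∨ B.
  ¬((∃y K(y,y)) ∨ ¬(∀x ∀q (K(x,q) ∨ K(q,q))) ∨ (∃p ∃z (K(p,p) ∨ K(z,z))))
Move each ¬ inward, flipping quantifiers it crosses:
  (∀y ¬K(y,y)) ∧ (∀x ∀q (K(x,q) ∨ K(q,q))) ∧ (∀p ∀z (¬K(p,p) ∧ ¬K(z,z)))
Pull the quantifiers to the front (each side's bound variable is not free in the other side):
  ∀y ∀x ∀q ∀p ∀z (¬K(y,y) ∧ (K(x,q) ∨ K(q,q)) ∧ ¬K(p,p) ∧ ¬K(z,z))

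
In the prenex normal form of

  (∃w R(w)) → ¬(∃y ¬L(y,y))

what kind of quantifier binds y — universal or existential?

Eliminate → and ↔ using ¬ and ∨.
  ¬(∃w R(w)) ∨ ¬(∃y ¬L(y,y))
Move each ¬ inward, flipping quantifiers it crosses:
  (∀w ¬R(w)) ∨ (∀y L(y,y))
Pull the quantifiers to the front (each side's bound variable is not free in the other side):
  ∀w ∀y (¬R(w) ∨ L(y,y))
The quantifier ∃y sits under an odd number of negations (counting the antecedent side of each →), so it flips to ∀y.

universal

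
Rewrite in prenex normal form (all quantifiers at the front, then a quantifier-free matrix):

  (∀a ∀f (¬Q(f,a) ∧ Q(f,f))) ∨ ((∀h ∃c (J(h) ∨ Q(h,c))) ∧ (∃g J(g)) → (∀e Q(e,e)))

∀a ∀f ∃h ∀c ∀g ∀e (¬Q(f,a) ∧ Q(f,f) ∨ ¬J(h) ∧ ¬Q(h,c) ∨ ¬J(g) ∨ Q(e,e))

First replace A → B with ¬A ∨ B.
  (∀a ∀f (¬Q(f,a) ∧ Q(f,f))) ∨ ¬((∀h ∃c (J(h) ∨ Q(h,c))) ∧ (∃g J(g))) ∨ (∀e Q(e,e))
Move each ¬ inward, flipping quantifiers it crosses:
  (∀a ∀f (¬Q(f,a) ∧ Q(f,f))) ∨ (∃h ∀c (¬J(h) ∧ ¬Q(h,c))) ∨ (∀g ¬J(g)) ∨ (∀e Q(e,e))
Pull the quantifiers to the front (each side's bound variable is not free in the other side):
  ∀a ∀f ∃h ∀c ∀g ∀e (¬Q(f,a) ∧ Q(f,f) ∨ ¬J(h) ∧ ¬Q(h,c) ∨ ¬J(g) ∨ Q(e,e))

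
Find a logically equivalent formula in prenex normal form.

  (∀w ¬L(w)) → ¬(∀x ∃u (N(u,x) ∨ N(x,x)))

∃w ∃x ∀u (L(w) ∨ ¬N(u,x) ∧ ¬N(x,x))

Rewrite implications/biconditionals: A → B as ¬A ∨ B.
  ¬(∀w ¬L(w)) ∨ ¬(∀x ∃u (N(u,x) ∨ N(x,x)))
Drive negations inward (¬∀x A ≡ ∃x ¬A, ¬∃x A ≡ ∀x ¬A, De Morgan for ∧/∨):
  (∃w L(w)) ∨ (∃x ∀u (¬N(u,x) ∧ ¬N(x,x)))
All bound variables are already distinct, so no renaming is needed.
Finally move all quantifiers to the prefix:
  ∃w ∃x ∀u (L(w) ∨ ¬N(u,x) ∧ ¬N(x,x))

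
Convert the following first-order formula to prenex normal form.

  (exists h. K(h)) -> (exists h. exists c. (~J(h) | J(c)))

Eliminate → and ↔ using ¬ and ∨.
  ~(exists h. K(h)) | (exists h. exists c. (~J(h) | J(c)))
Push ¬ through the quantifiers and connectives to reach negation normal form:
  (forall h. ~K(h)) | (exists h. exists c. (~J(h) | J(c)))
Rename bound variables to avoid capture: h↦w.
  (forall h. ~K(h)) | (exists w. exists c. (~J(w) | J(c)))
Extract every quantifier outward, since the variables are now distinct and don't occur free across branches:
  forall h. exists w. exists c. (~K(h) | ~J(w) | J(c))

forall h. exists w. exists c. (~K(h) | ~J(w) | J(c))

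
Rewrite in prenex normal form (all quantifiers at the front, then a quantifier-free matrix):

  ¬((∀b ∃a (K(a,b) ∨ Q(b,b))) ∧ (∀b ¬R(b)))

Move each ¬ inward, flipping quantifiers it crosses:
  (∃b ∀a (¬K(a,b) ∧ ¬Q(b,b))) ∨ (∃b R(b))
Rename bound variables to avoid capture: b↦y1.
  (∃b ∀a (¬K(a,b) ∧ ¬Q(b,b))) ∨ (∃y1 R(y1))
Pull the quantifiers to the front (each side's bound variable is not free in the other side):
  ∃b ∀a ∃y1 (¬K(a,b) ∧ ¬Q(b,b) ∨ R(y1))

∃b ∀a ∃y1 (¬K(a,b) ∧ ¬Q(b,b) ∨ R(y1))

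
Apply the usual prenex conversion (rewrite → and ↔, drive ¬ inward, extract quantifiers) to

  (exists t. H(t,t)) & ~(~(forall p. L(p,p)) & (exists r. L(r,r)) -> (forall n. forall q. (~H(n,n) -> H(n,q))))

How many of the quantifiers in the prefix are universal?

0

Eliminate → and ↔ using ¬ and ∨.
  (exists t. H(t,t)) & ~(~(~(forall p. L(p,p)) & (exists r. L(r,r))) | (forall n. forall q. (~~H(n,n) | H(n,q))))
Push ¬ through the quantifiers and connectives to reach negation normal form:
  (exists t. H(t,t)) & (exists p. ~L(p,p)) & (exists r. L(r,r)) & (exists n. exists q. (~H(n,n) & ~H(n,q)))
Extract every quantifier outward, since the variables are now distinct and don't occur free across branches:
  exists t. exists p. exists r. exists n. exists q. (H(t,t) & ~L(p,p) & L(r,r) & ~H(n,n) & ~H(n,q))
The prefix is exists t exists p exists r exists n exists q: 0 universal, 5 existential.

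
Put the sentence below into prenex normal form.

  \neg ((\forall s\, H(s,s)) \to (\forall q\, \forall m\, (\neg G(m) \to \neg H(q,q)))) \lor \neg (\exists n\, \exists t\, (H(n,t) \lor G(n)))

First replace A → B with ¬A ∨ B.
  \neg (\neg (\forall s\, H(s,s)) \lor (\forall q\, \forall m\, (\neg \neg G(m) \lor \neg H(q,q)))) \lor \neg (\exists n\, \exists t\, (H(n,t) \lor G(n)))
Move each ¬ inward, flipping quantifiers it crosses:
  (\forall s\, H(s,s)) \land (\exists q\, \exists m\, (\neg G(m) \land H(q,q))) \lor (\forall n\, \forall t\, (\neg H(n,t) \land \neg G(n)))
All bound variables are already distinct, so no renaming is needed.
Pull the quantifiers to the front (each side's bound variable is not free in the other side):
  \forall s\, \exists q\, \exists m\, \forall n\, \forall t\, (H(s,s) \land \neg G(m) \land H(q,q) \lor \neg H(n,t) \land \neg G(n))

\forall s\, \exists q\, \exists m\, \forall n\, \forall t\, (H(s,s) \land \neg G(m) \land H(q,q) \lor \neg H(n,t) \land \neg G(n))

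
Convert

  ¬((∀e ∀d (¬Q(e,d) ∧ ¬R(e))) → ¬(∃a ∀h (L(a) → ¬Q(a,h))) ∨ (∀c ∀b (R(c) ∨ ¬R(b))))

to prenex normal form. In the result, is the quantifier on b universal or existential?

existential

Rewrite implications/biconditionals: A → B as ¬A ∨ B.
  ¬(¬(∀e ∀d (¬Q(e,d) ∧ ¬R(e))) ∨ ¬(∃a ∀h (¬L(a) ∨ ¬Q(a,h))) ∨ (∀c ∀b (R(c) ∨ ¬R(b))))
Push ¬ through the quantifiers and connectives to reach negation normal form:
  (∀e ∀d (¬Q(e,d) ∧ ¬R(e))) ∧ (∃a ∀h (¬L(a) ∨ ¬Q(a,h))) ∧ (∃c ∃b (¬R(c) ∧ R(b)))
All bound variables are already distinct, so no renaming is needed.
Pull the quantifiers to the front (each side's bound variable is not free in the other side):
  ∀e ∀d ∃a ∀h ∃c ∃b (¬Q(e,d) ∧ ¬R(e) ∧ (¬L(a) ∨ ¬Q(a,h)) ∧ ¬R(c) ∧ R(b))
The quantifier ∀b sits under an odd number of negations (counting the antecedent side of each →), so it flips to ∃b.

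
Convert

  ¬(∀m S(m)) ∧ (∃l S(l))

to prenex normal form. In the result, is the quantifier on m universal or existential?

existential

Move each ¬ inward, flipping quantifiers it crosses:
  (∃m ¬S(m)) ∧ (∃l S(l))
All bound variables are already distinct, so no renaming is needed.
Extract every quantifier outward, since the variables are now distinct and don't occur free across branches:
  ∃m ∃l (¬S(m) ∧ S(l))
The quantifier ∀m sits under an odd number of negations, so it flips to ∃m.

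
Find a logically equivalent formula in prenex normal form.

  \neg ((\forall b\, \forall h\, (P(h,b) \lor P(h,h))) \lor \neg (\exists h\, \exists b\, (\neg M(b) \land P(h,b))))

Push ¬ through the quantifiers and connectives to reach negation normal form:
  (\exists b\, \exists h\, (\neg P(h,b) \land \neg P(h,h))) \land (\exists h\, \exists b\, (\neg M(b) \land P(h,b)))
Give each quantifier a distinct variable: h↦s, b↦x1.
  (\exists b\, \exists h\, (\neg P(h,b) \land \neg P(h,h))) \land (\exists s\, \exists x1\, (\neg M(x1) \land P(s,x1)))
Extract every quantifier outward, since the variables are now distinct and don't occur free across branches:
  \exists b\, \exists h\, \exists s\, \exists x1\, (\neg P(h,b) \land \neg P(h,h) \land \neg M(x1) \land P(s,x1))

\exists b\, \exists h\, \exists s\, \exists x1\, (\neg P(h,b) \land \neg P(h,h) \land \neg M(x1) \land P(s,x1))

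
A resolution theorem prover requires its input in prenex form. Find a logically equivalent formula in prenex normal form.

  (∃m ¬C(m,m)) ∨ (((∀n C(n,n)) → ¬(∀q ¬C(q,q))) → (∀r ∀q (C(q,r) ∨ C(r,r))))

∃m ∀n ∀q ∀r ∀x (¬C(m,m) ∨ C(n,n) ∧ ¬C(q,q) ∨ C(x,r) ∨ C(r,r))

First replace A → B with ¬A ∨ B.
  (∃m ¬C(m,m)) ∨ ¬(¬(∀n C(n,n)) ∨ ¬(∀q ¬C(q,q))) ∨ (∀r ∀q (C(q,r) ∨ C(r,r)))
Drive negations inward (¬∀x A ≡ ∃x ¬A, ¬∃x A ≡ ∀x ¬A, De Morgan for ∧/∨):
  (∃m ¬C(m,m)) ∨ (∀n C(n,n)) ∧ (∀q ¬C(q,q)) ∨ (∀r ∀q (C(q,r) ∨ C(r,r)))
Standardize variables apart so no two quantifiers bind the same name: q↦x.
  (∃m ¬C(m,m)) ∨ (∀n C(n,n)) ∧ (∀q ¬C(q,q)) ∨ (∀r ∀x (C(x,r) ∨ C(r,r)))
Pull the quantifiers to the front (each side's bound variable is not free in the other side):
  ∃m ∀n ∀q ∀r ∀x (¬C(m,m) ∨ C(n,n) ∧ ¬C(q,q) ∨ C(x,r) ∨ C(r,r))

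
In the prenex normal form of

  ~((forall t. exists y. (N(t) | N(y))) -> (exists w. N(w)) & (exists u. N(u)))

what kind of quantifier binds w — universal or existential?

universal

Eliminate → and ↔ using ¬ and ∨.
  ~(~(forall t. exists y. (N(t) | N(y))) | (exists w. N(w)) & (exists u. N(u)))
Push ¬ through the quantifiers and connectives to reach negation normal form:
  (forall t. exists y. (N(t) | N(y))) & ((forall w. ~N(w)) | (forall u. ~N(u)))
Extract every quantifier outward, since the variables are now distinct and don't occur free across branches:
  forall t. exists y. forall w. forall u. ((N(t) | N(y)) & (~N(w) | ~N(u)))
The quantifier exists w sits under an odd number of negations (counting the antecedent side of each →), so it flips to forall w.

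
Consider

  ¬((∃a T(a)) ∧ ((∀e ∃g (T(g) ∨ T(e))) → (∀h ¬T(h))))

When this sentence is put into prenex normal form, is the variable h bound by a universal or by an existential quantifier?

existential

First replace A → B with ¬A ∨ B.
  ¬((∃a T(a)) ∧ (¬(∀e ∃g (T(g) ∨ T(e))) ∨ (∀h ¬T(h))))
Move each ¬ inward, flipping quantifiers it crosses:
  (∀a ¬T(a)) ∨ (∀e ∃g (T(g) ∨ T(e))) ∧ (∃h T(h))
All bound variables are already distinct, so no renaming is needed.
Pull the quantifiers to the front (each side's bound variable is not free in the other side):
  ∀a ∀e ∃g ∃h (¬T(a) ∨ (T(g) ∨ T(e)) ∧ T(h))
The quantifier ∀h sits under an odd number of negations (counting the antecedent side of each →), so it flips to ∃h.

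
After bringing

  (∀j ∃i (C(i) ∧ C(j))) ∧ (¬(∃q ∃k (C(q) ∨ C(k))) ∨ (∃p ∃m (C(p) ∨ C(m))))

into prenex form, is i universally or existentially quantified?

Move each ¬ inward, flipping quantifiers it crosses:
  (∀j ∃i (C(i) ∧ C(j))) ∧ ((∀q ∀k (¬C(q) ∧ ¬C(k))) ∨ (∃p ∃m (C(p) ∨ C(m))))
All bound variables are already distinct, so no renaming is needed.
Extract every quantifier outward, since the variables are now distinct and don't occur free across branches:
  ∀j ∃i ∀q ∀k ∃p ∃m (C(i) ∧ C(j) ∧ (¬C(q) ∧ ¬C(k) ∨ C(p) ∨ C(m)))
The quantifier ∃i sits under an even number of negations, so it remains existential.

existential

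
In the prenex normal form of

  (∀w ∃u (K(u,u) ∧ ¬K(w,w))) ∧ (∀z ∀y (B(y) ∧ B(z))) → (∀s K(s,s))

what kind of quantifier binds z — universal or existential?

existential

Eliminate → and ↔ using ¬ and ∨.
  ¬((∀w ∃u (K(u,u) ∧ ¬K(w,w))) ∧ (∀z ∀y (B(y) ∧ B(z)))) ∨ (∀s K(s,s))
Push ¬ through the quantifiers and connectives to reach negation normal form:
  (∃w ∀u (¬K(u,u) ∨ K(w,w))) ∨ (∃z ∃y (¬B(y) ∨ ¬B(z))) ∨ (∀s K(s,s))
Extract every quantifier outward, since the variables are now distinct and don't occur free across branches:
  ∃w ∀u ∃z ∃y ∀s (¬K(u,u) ∨ K(w,w) ∨ ¬B(y) ∨ ¬B(z) ∨ K(s,s))
The quantifier ∀z sits under an odd number of negations (counting the antecedent side of each →), so it flips to ∃z.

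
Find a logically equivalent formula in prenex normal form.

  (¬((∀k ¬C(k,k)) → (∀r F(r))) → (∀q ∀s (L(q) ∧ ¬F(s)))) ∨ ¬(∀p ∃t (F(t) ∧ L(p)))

First replace A → B with ¬A ∨ B.
  ¬¬(¬(∀k ¬C(k,k)) ∨ (∀r F(r))) ∨ (∀q ∀s (L(q) ∧ ¬F(s))) ∨ ¬(∀p ∃t (F(t) ∧ L(p)))
Move each ¬ inward, flipping quantifiers it crosses:
  (∃k C(k,k)) ∨ (∀r F(r)) ∨ (∀q ∀s (L(q) ∧ ¬F(s))) ∨ (∃p ∀t (¬F(t) ∨ ¬L(p)))
Extract every quantifier outward, since the variables are now distinct and don't occur free across branches:
  ∃k ∀r ∀q ∀s ∃p ∀t (C(k,k) ∨ F(r) ∨ L(q) ∧ ¬F(s) ∨ ¬F(t) ∨ ¬L(p))

∃k ∀r ∀q ∀s ∃p ∀t (C(k,k) ∨ F(r) ∨ L(q) ∧ ¬F(s) ∨ ¬F(t) ∨ ¬L(p))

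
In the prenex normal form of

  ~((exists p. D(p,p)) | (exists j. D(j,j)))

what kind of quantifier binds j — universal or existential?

universal

Drive negations inward (¬∀x A ≡ ∃x ¬A, ¬∃x A ≡ ∀x ¬A, De Morgan for ∧/∨):
  (forall p. ~D(p,p)) & (forall j. ~D(j,j))
Extract every quantifier outward, since the variables are now distinct and don't occur free across branches:
  forall p. forall j. (~D(p,p) & ~D(j,j))
The quantifier exists j sits under an odd number of negations, so it flips to forall j.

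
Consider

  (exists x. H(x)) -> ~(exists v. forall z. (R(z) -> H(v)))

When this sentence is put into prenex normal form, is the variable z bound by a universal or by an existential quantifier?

Eliminate → and ↔ using ¬ and ∨.
  ~(exists x. H(x)) | ~(exists v. forall z. (~R(z) | H(v)))
Move each ¬ inward, flipping quantifiers it crosses:
  (forall x. ~H(x)) | (forall v. exists z. (R(z) & ~H(v)))
Finally move all quantifiers to the prefix:
  forall x. forall v. exists z. (~H(x) | R(z) & ~H(v))
The quantifier forall z sits under an odd number of negations (counting the antecedent side of each →), so it flips to exists z.

existential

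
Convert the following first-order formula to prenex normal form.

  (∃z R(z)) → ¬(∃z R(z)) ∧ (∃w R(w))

Eliminate → and ↔ using ¬ and ∨.
  ¬(∃z R(z)) ∨ ¬(∃z R(z)) ∧ (∃w R(w))
Push ¬ through the quantifiers and connectives to reach negation normal form:
  (∀z ¬R(z)) ∨ (∀z ¬R(z)) ∧ (∃w R(w))
Standardize variables apart so no two quantifiers bind the same name: z↦w1.
  (∀z ¬R(z)) ∨ (∀w1 ¬R(w1)) ∧ (∃w R(w))
Finally move all quantifiers to the prefix:
  ∀z ∀w1 ∃w (¬R(z) ∨ ¬R(w1) ∧ R(w))

∀z ∀w1 ∃w (¬R(z) ∨ ¬R(w1) ∧ R(w))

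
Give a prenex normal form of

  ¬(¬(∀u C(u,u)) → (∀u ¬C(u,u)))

∃u ∃a (¬C(u,u) ∧ C(a,a))

Eliminate → and ↔ using ¬ and ∨.
  ¬(¬¬(∀u C(u,u)) ∨ (∀u ¬C(u,u)))
Push ¬ through the quantifiers and connectives to reach negation normal form:
  (∃u ¬C(u,u)) ∧ (∃u C(u,u))
Rename bound variables to avoid capture: u↦a.
  (∃u ¬C(u,u)) ∧ (∃a C(a,a))
Pull the quantifiers to the front (each side's bound variable is not free in the other side):
  ∃u ∃a (¬C(u,u) ∧ C(a,a))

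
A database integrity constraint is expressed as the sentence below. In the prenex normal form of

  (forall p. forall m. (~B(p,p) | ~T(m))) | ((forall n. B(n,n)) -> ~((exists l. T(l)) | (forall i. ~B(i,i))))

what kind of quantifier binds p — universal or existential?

Eliminate → and ↔ using ¬ and ∨.
  (forall p. forall m. (~B(p,p) | ~T(m))) | ~(forall n. B(n,n)) | ~((exists l. T(l)) | (forall i. ~B(i,i)))
Push ¬ through the quantifiers and connectives to reach negation normal form:
  (forall p. forall m. (~B(p,p) | ~T(m))) | (exists n. ~B(n,n)) | (forall l. ~T(l)) & (exists i. B(i,i))
All bound variables are already distinct, so no renaming is needed.
Extract every quantifier outward, since the variables are now distinct and don't occur free across branches:
  forall p. forall m. exists n. forall l. exists i. (~B(p,p) | ~T(m) | ~B(n,n) | ~T(l) & B(i,i))
The quantifier forall p sits under an even number of negations (counting the antecedent side of each →), so it remains universal.

universal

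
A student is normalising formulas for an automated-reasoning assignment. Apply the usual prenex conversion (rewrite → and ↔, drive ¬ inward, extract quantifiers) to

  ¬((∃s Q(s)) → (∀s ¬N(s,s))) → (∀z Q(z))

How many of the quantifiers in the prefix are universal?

Rewrite implications/biconditionals: A → B as ¬A ∨ B.
  ¬¬(¬(∃s Q(s)) ∨ (∀s ¬N(s,s))) ∨ (∀z Q(z))
Push ¬ through the quantifiers and connectives to reach negation normal form:
  (∀s ¬Q(s)) ∨ (∀s ¬N(s,s)) ∨ (∀z Q(z))
Rename bound variables to avoid capture: s↦y.
  (∀s ¬Q(s)) ∨ (∀y ¬N(y,y)) ∨ (∀z Q(z))
Extract every quantifier outward, since the variables are now distinct and don't occur free across branches:
  ∀s ∀y ∀z (¬Q(s) ∨ ¬N(y,y) ∨ Q(z))
The prefix is ∀s ∀y ∀z: 3 universal, 0 existential.

3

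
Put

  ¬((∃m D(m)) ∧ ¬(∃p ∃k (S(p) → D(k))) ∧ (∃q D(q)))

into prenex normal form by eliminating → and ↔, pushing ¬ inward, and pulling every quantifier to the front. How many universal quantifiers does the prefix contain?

Eliminate → and ↔ using ¬ and ∨.
  ¬((∃m D(m)) ∧ ¬(∃p ∃k (¬S(p) ∨ D(k))) ∧ (∃q D(q)))
Push ¬ through the quantifiers and connectives to reach negation normal form:
  (∀m ¬D(m)) ∨ (∃p ∃k (¬S(p) ∨ D(k))) ∨ (∀q ¬D(q))
All bound variables are already distinct, so no renaming is needed.
Pull the quantifiers to the front (each side's bound variable is not free in the other side):
  ∀m ∃p ∃k ∀q (¬D(m) ∨ ¬S(p) ∨ D(k) ∨ ¬D(q))
The prefix is ∀m ∃p ∃k ∀q: 2 universal, 2 existential.

2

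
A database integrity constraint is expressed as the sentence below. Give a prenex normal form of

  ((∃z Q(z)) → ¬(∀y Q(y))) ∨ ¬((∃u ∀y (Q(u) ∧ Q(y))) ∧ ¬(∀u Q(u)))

∀z ∃y ∀u ∃z1 ∀y1 (¬Q(z) ∨ ¬Q(y) ∨ ¬Q(u) ∨ ¬Q(z1) ∨ Q(y1))

Eliminate → and ↔ using ¬ and ∨.
  ¬(∃z Q(z)) ∨ ¬(∀y Q(y)) ∨ ¬((∃u ∀y (Q(u) ∧ Q(y))) ∧ ¬(∀u Q(u)))
Drive negations inward (¬∀x A ≡ ∃x ¬A, ¬∃x A ≡ ∀x ¬A, De Morgan for ∧/∨):
  (∀z ¬Q(z)) ∨ (∃y ¬Q(y)) ∨ (∀u ∃y (¬Q(u) ∨ ¬Q(y))) ∨ (∀u Q(u))
Give each quantifier a distinct variable: y↦z1, u↦y1.
  (∀z ¬Q(z)) ∨ (∃y ¬Q(y)) ∨ (∀u ∃z1 (¬Q(u) ∨ ¬Q(z1))) ∨ (∀y1 Q(y1))
Finally move all quantifiers to the prefix:
  ∀z ∃y ∀u ∃z1 ∀y1 (¬Q(z) ∨ ¬Q(y) ∨ ¬Q(u) ∨ ¬Q(z1) ∨ Q(y1))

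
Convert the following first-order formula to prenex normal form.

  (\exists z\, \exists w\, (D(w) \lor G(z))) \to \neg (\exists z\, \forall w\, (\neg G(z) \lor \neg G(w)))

\forall z\, \forall w\, \forall z1\, \exists a\, (\neg D(w) \land \neg G(z) \lor G(z1) \land G(a))

Rewrite implications/biconditionals: A → B as ¬A ∨ B.
  \neg (\exists z\, \exists w\, (D(w) \lor G(z))) \lor \neg (\exists z\, \forall w\, (\neg G(z) \lor \neg G(w)))
Move each ¬ inward, flipping quantifiers it crosses:
  (\forall z\, \forall w\, (\neg D(w) \land \neg G(z))) \lor (\forall z\, \exists w\, (G(z) \land G(w)))
Rename bound variables to avoid capture: z↦z1, w↦a.
  (\forall z\, \forall w\, (\neg D(w) \land \neg G(z))) \lor (\forall z1\, \exists a\, (G(z1) \land G(a)))
Extract every quantifier outward, since the variables are now distinct and don't occur free across branches:
  \forall z\, \forall w\, \forall z1\, \exists a\, (\neg D(w) \land \neg G(z) \lor G(z1) \land G(a))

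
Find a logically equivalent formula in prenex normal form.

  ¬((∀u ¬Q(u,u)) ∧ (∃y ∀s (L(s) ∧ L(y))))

Push ¬ through the quantifiers and connectives to reach negation normal form:
  (∃u Q(u,u)) ∨ (∀y ∃s (¬L(s) ∨ ¬L(y)))
Finally move all quantifiers to the prefix:
  ∃u ∀y ∃s (Q(u,u) ∨ ¬L(s) ∨ ¬L(y))

∃u ∀y ∃s (Q(u,u) ∨ ¬L(s) ∨ ¬L(y))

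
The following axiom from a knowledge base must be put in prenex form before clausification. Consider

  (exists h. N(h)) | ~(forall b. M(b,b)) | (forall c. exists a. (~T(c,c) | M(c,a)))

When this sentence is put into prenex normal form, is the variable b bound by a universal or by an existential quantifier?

Move each ¬ inward, flipping quantifiers it crosses:
  (exists h. N(h)) | (exists b. ~M(b,b)) | (forall c. exists a. (~T(c,c) | M(c,a)))
All bound variables are already distinct, so no renaming is needed.
Extract every quantifier outward, since the variables are now distinct and don't occur free across branches:
  exists h. exists b. forall c. exists a. (N(h) | ~M(b,b) | ~T(c,c) | M(c,a))
The quantifier forall b sits under an odd number of negations, so it flips to exists b.

existential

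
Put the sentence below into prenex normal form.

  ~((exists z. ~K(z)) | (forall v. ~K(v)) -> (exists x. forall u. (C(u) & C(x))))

Rewrite implications/biconditionals: A → B as ¬A ∨ B.
  ~(~((exists z. ~K(z)) | (forall v. ~K(v))) | (exists x. forall u. (C(u) & C(x))))
Move each ¬ inward, flipping quantifiers it crosses:
  ((exists z. ~K(z)) | (forall v. ~K(v))) & (forall x. exists u. (~C(u) | ~C(x)))
All bound variables are already distinct, so no renaming is needed.
Pull the quantifiers to the front (each side's bound variable is not free in the other side):
  exists z. forall v. forall x. exists u. ((~K(z) | ~K(v)) & (~C(u) | ~C(x)))

exists z. forall v. forall x. exists u. ((~K(z) | ~K(v)) & (~C(u) | ~C(x)))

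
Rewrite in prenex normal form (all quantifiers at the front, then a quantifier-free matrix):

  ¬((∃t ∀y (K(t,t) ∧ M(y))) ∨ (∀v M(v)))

Move each ¬ inward, flipping quantifiers it crosses:
  (∀t ∃y (¬K(t,t) ∨ ¬M(y))) ∧ (∃v ¬M(v))
All bound variables are already distinct, so no renaming is needed.
Extract every quantifier outward, since the variables are now distinct and don't occur free across branches:
  ∀t ∃y ∃v ((¬K(t,t) ∨ ¬M(y)) ∧ ¬M(v))

∀t ∃y ∃v ((¬K(t,t) ∨ ¬M(y)) ∧ ¬M(v))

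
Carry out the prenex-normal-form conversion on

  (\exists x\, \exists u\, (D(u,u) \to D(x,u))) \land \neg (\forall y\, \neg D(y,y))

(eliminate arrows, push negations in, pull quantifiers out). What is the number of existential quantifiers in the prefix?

Rewrite implications/biconditionals: A → B as ¬A ∨ B.
  (\exists x\, \exists u\, (\neg D(u,u) \lor D(x,u))) \land \neg (\forall y\, \neg D(y,y))
Move each ¬ inward, flipping quantifiers it crosses:
  (\exists x\, \exists u\, (\neg D(u,u) \lor D(x,u))) \land (\exists y\, D(y,y))
All bound variables are already distinct, so no renaming is needed.
Extract every quantifier outward, since the variables are now distinct and don't occur free across branches:
  \exists x\, \exists u\, \exists y\, ((\neg D(u,u) \lor D(x,u)) \land D(y,y))
The prefix is \exists x \exists u \exists y: 0 universal, 3 existential.

3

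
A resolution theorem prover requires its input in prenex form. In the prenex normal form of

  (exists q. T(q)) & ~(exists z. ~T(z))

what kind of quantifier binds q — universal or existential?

Push ¬ through the quantifiers and connectives to reach negation normal form:
  (exists q. T(q)) & (forall z. T(z))
All bound variables are already distinct, so no renaming is needed.
Pull the quantifiers to the front (each side's bound variable is not free in the other side):
  exists q. forall z. (T(q) & T(z))
The quantifier exists q sits under an even number of negations, so it remains existential.

existential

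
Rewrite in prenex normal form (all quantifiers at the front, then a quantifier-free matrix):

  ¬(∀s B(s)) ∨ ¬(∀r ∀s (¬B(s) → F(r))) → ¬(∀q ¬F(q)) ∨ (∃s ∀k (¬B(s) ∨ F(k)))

∀s ∀r ∀c ∃q ∃w1 ∀k (B(s) ∧ (B(c) ∨ F(r)) ∨ F(q) ∨ ¬B(w1) ∨ F(k))

First replace A → B with ¬A ∨ B.
  ¬(¬(∀s B(s)) ∨ ¬(∀r ∀s (¬¬B(s) ∨ F(r)))) ∨ ¬(∀q ¬F(q)) ∨ (∃s ∀k (¬B(s) ∨ F(k)))
Push ¬ through the quantifiers and connectives to reach negation normal form:
  (∀s B(s)) ∧ (∀r ∀s (B(s) ∨ F(r))) ∨ (∃q F(q)) ∨ (∃s ∀k (¬B(s) ∨ F(k)))
Standardize variables apart so no two quantifiers bind the same name: s↦c, s↦w1.
  (∀s B(s)) ∧ (∀r ∀c (B(c) ∨ F(r))) ∨ (∃q F(q)) ∨ (∃w1 ∀k (¬B(w1) ∨ F(k)))
Extract every quantifier outward, since the variables are now distinct and don't occur free across branches:
  ∀s ∀r ∀c ∃q ∃w1 ∀k (B(s) ∧ (B(c) ∨ F(r)) ∨ F(q) ∨ ¬B(w1) ∨ F(k))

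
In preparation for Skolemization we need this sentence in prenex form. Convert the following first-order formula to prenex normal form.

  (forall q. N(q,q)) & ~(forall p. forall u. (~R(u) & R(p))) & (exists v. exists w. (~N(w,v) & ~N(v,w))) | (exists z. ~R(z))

forall q. exists p. exists u. exists v. exists w. exists z. (N(q,q) & (R(u) | ~R(p)) & ~N(w,v) & ~N(v,w) | ~R(z))

Move each ¬ inward, flipping quantifiers it crosses:
  (forall q. N(q,q)) & (exists p. exists u. (R(u) | ~R(p))) & (exists v. exists w. (~N(w,v) & ~N(v,w))) | (exists z. ~R(z))
Finally move all quantifiers to the prefix:
  forall q. exists p. exists u. exists v. exists w. exists z. (N(q,q) & (R(u) | ~R(p)) & ~N(w,v) & ~N(v,w) | ~R(z))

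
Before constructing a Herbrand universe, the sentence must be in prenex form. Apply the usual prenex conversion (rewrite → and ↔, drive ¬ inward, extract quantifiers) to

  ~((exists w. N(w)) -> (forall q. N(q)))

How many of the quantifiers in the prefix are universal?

0

Eliminate → and ↔ using ¬ and ∨.
  ~(~(exists w. N(w)) | (forall q. N(q)))
Move each ¬ inward, flipping quantifiers it crosses:
  (exists w. N(w)) & (exists q. ~N(q))
All bound variables are already distinct, so no renaming is needed.
Extract every quantifier outward, since the variables are now distinct and don't occur free across branches:
  exists w. exists q. (N(w) & ~N(q))
The prefix is exists w exists q: 0 universal, 2 existential.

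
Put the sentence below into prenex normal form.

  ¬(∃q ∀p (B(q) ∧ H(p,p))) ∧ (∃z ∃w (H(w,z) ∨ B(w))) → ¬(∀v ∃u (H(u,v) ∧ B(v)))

∃q ∀p ∀z ∀w ∃v ∀u (B(q) ∧ H(p,p) ∨ ¬H(w,z) ∧ ¬B(w) ∨ ¬H(u,v) ∨ ¬B(v))

First replace A → B with ¬A ∨ B.
  ¬(¬(∃q ∀p (B(q) ∧ H(p,p))) ∧ (∃z ∃w (H(w,z) ∨ B(w)))) ∨ ¬(∀v ∃u (H(u,v) ∧ B(v)))
Drive negations inward (¬∀x A ≡ ∃x ¬A, ¬∃x A ≡ ∀x ¬A, De Morgan for ∧/∨):
  (∃q ∀p (B(q) ∧ H(p,p))) ∨ (∀z ∀w (¬H(w,z) ∧ ¬B(w))) ∨ (∃v ∀u (¬H(u,v) ∨ ¬B(v)))
All bound variables are already distinct, so no renaming is needed.
Extract every quantifier outward, since the variables are now distinct and don't occur free across branches:
  ∃q ∀p ∀z ∀w ∃v ∀u (B(q) ∧ H(p,p) ∨ ¬H(w,z) ∧ ¬B(w) ∨ ¬H(u,v) ∨ ¬B(v))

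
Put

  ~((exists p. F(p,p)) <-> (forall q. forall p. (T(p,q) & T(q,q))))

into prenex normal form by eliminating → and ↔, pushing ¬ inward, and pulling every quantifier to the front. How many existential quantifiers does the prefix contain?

3

Eliminate → and ↔ using ¬ and ∨; A ↔ B as (¬A ∨ B) ∧ (¬B ∨ A).
  ~((~(exists p. F(p,p)) | (forall q. forall p. (T(p,q) & T(q,q)))) & (~(forall q. forall p. (T(p,q) & T(q,q))) | (exists p. F(p,p))))
Move each ¬ inward, flipping quantifiers it crosses:
  (exists p. F(p,p)) & (exists q. exists p. (~T(p,q) | ~T(q,q))) | (forall q. forall p. (T(p,q) & T(q,q))) & (forall p. ~F(p,p))
Rename bound variables to avoid capture: p↦w, q↦x, p↦z, p↦v1.
  (exists p. F(p,p)) & (exists q. exists w. (~T(w,q) | ~T(q,q))) | (forall x. forall z. (T(z,x) & T(x,x))) & (forall v1. ~F(v1,v1))
Finally move all quantifiers to the prefix:
  exists p. exists q. exists w. forall x. forall z. forall v1. (F(p,p) & (~T(w,q) | ~T(q,q)) | T(z,x) & T(x,x) & ~F(v1,v1))
The prefix is exists p exists q exists w forall x forall z forall v1: 3 universal, 3 existential.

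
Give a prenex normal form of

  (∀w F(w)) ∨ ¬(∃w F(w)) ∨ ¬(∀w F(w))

Drive negations inward (¬∀x A ≡ ∃x ¬A, ¬∃x A ≡ ∀x ¬A, De Morgan for ∧/∨):
  (∀w F(w)) ∨ (∀w ¬F(w)) ∨ (∃w ¬F(w))
Give each quantifier a distinct variable: w↦y1, w↦x.
  (∀w F(w)) ∨ (∀y1 ¬F(y1)) ∨ (∃x ¬F(x))
Extract every quantifier outward, since the variables are now distinct and don't occur free across branches:
  ∀w ∀y1 ∃x (F(w) ∨ ¬F(y1) ∨ ¬F(x))

∀w ∀y1 ∃x (F(w) ∨ ¬F(y1) ∨ ¬F(x))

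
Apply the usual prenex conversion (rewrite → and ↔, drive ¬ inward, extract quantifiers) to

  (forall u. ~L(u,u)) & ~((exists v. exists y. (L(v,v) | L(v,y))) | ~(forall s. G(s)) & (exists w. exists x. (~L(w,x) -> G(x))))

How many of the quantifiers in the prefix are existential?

0

First replace A → B with ¬A ∨ B.
  (forall u. ~L(u,u)) & ~((exists v. exists y. (L(v,v) | L(v,y))) | ~(forall s. G(s)) & (exists w. exists x. (~~L(w,x) | G(x))))
Drive negations inward (¬∀x A ≡ ∃x ¬A, ¬∃x A ≡ ∀x ¬A, De Morgan for ∧/∨):
  (forall u. ~L(u,u)) & (forall v. forall y. (~L(v,v) & ~L(v,y))) & ((forall s. G(s)) | (forall w. forall x. (~L(w,x) & ~G(x))))
All bound variables are already distinct, so no renaming is needed.
Extract every quantifier outward, since the variables are now distinct and don't occur free across branches:
  forall u. forall v. forall y. forall s. forall w. forall x. (~L(u,u) & ~L(v,v) & ~L(v,y) & (G(s) | ~L(w,x) & ~G(x)))
The prefix is forall u forall v forall y forall s forall w forall x: 6 universal, 0 existential.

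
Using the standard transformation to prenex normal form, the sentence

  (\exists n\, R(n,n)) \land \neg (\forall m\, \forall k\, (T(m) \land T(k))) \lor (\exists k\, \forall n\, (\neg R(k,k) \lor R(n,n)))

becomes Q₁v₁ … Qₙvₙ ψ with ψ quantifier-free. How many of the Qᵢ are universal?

Push ¬ through the quantifiers and connectives to reach negation normal form:
  (\exists n\, R(n,n)) \land (\exists m\, \exists k\, (\neg T(m) \lor \neg T(k))) \lor (\exists k\, \forall n\, (\neg R(k,k) \lor R(n,n)))
Rename bound variables to avoid capture: k↦u, n↦w1.
  (\exists n\, R(n,n)) \land (\exists m\, \exists k\, (\neg T(m) \lor \neg T(k))) \lor (\exists u\, \forall w1\, (\neg R(u,u) \lor R(w1,w1)))
Finally move all quantifiers to the prefix:
  \exists n\, \exists m\, \exists k\, \exists u\, \forall w1\, (R(n,n) \land (\neg T(m) \lor \neg T(k)) \lor \neg R(u,u) \lor R(w1,w1))
The prefix is \exists n \exists m \exists k \exists u \forall w1: 1 universal, 4 existential.

1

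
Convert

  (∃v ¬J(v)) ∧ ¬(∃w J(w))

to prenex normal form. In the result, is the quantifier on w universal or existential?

universal

Move each ¬ inward, flipping quantifiers it crosses:
  (∃v ¬J(v)) ∧ (∀w ¬J(w))
Pull the quantifiers to the front (each side's bound variable is not free in the other side):
  ∃v ∀w (¬J(v) ∧ ¬J(w))
The quantifier ∃w sits under an odd number of negations, so it flips to ∀w.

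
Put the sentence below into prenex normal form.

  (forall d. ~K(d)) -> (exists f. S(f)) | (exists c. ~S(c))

Rewrite implications/biconditionals: A → B as ¬A ∨ B.
  ~(forall d. ~K(d)) | (exists f. S(f)) | (exists c. ~S(c))
Push ¬ through the quantifiers and connectives to reach negation normal form:
  (exists d. K(d)) | (exists f. S(f)) | (exists c. ~S(c))
All bound variables are already distinct, so no renaming is needed.
Finally move all quantifiers to the prefix:
  exists d. exists f. exists c. (K(d) | S(f) | ~S(c))

exists d. exists f. exists c. (K(d) | S(f) | ~S(c))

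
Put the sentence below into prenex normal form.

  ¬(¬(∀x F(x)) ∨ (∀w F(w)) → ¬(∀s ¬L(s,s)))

Rewrite implications/biconditionals: A → B as ¬A ∨ B.
  ¬(¬(¬(∀x F(x)) ∨ (∀w F(w))) ∨ ¬(∀s ¬L(s,s)))
Move each ¬ inward, flipping quantifiers it crosses:
  ((∃x ¬F(x)) ∨ (∀w F(w))) ∧ (∀s ¬L(s,s))
All bound variables are already distinct, so no renaming is needed.
Finally move all quantifiers to the prefix:
  ∃x ∀w ∀s ((¬F(x) ∨ F(w)) ∧ ¬L(s,s))

∃x ∀w ∀s ((¬F(x) ∨ F(w)) ∧ ¬L(s,s))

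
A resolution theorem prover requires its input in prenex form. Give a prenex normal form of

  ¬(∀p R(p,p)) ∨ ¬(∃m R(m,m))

∃p ∀m (¬R(p,p) ∨ ¬R(m,m))

Move each ¬ inward, flipping quantifiers it crosses:
  (∃p ¬R(p,p)) ∨ (∀m ¬R(m,m))
All bound variables are already distinct, so no renaming is needed.
Extract every quantifier outward, since the variables are now distinct and don't occur free across branches:
  ∃p ∀m (¬R(p,p) ∨ ¬R(m,m))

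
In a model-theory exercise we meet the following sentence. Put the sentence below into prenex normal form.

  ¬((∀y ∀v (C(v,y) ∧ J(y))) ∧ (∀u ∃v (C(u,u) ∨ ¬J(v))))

Move each ¬ inward, flipping quantifiers it crosses:
  (∃y ∃v (¬C(v,y) ∨ ¬J(y))) ∨ (∃u ∀v (¬C(u,u) ∧ J(v)))
Standardize variables apart so no two quantifiers bind the same name: v↦s.
  (∃y ∃v (¬C(v,y) ∨ ¬J(y))) ∨ (∃u ∀s (¬C(u,u) ∧ J(s)))
Pull the quantifiers to the front (each side's bound variable is not free in the other side):
  ∃y ∃v ∃u ∀s (¬C(v,y) ∨ ¬J(y) ∨ ¬C(u,u) ∧ J(s))

∃y ∃v ∃u ∀s (¬C(v,y) ∨ ¬J(y) ∨ ¬C(u,u) ∧ J(s))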